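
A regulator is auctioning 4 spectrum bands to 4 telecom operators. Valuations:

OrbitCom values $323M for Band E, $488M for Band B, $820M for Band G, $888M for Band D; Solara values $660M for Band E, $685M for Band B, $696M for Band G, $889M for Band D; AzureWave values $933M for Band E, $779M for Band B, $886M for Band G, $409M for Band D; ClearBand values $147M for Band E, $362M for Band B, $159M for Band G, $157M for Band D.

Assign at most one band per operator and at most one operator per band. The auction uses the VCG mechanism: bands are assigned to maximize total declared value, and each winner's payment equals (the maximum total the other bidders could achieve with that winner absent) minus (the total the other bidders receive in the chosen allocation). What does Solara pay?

Solara pays $68M.

Efficient allocation: OrbitCom→Band G ($820M), Solara→Band D ($889M), AzureWave→Band E ($933M), ClearBand→Band B ($362M); total welfare W = $3004M.
Solara receives Band D at value $889M, so the others get W − 889 = $2115M.
Without Solara: best allocation of the remaining 3 bidders over all 4 bands is OrbitCom→Band D ($888M), AzureWave→Band E ($933M), ClearBand→Band B ($362M), total $2183M.
VCG payment = (others' best without Solara) − (others' welfare with Solara) = 2183 − 2115 = $68M.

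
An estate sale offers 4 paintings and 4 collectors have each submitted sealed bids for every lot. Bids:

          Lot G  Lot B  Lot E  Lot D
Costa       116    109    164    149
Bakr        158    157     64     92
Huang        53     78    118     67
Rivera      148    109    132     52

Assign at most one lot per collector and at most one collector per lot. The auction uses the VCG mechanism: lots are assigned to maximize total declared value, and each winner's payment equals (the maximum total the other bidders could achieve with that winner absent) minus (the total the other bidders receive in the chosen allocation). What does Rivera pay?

Efficient allocation: Costa→Lot D ($149), Bakr→Lot B ($157), Huang→Lot E ($118), Rivera→Lot G ($148); total welfare W = $572.
Rivera receives Lot G at value $148, so the others get W − 148 = $424.
Without Rivera: best allocation of the remaining 3 bidders over all 4 lots is Costa→Lot D ($149), Bakr→Lot G ($158), Huang→Lot E ($118), total $425.
VCG payment = (others' best without Rivera) − (others' welfare with Rivera) = 425 − 424 = $1.

Rivera pays $1.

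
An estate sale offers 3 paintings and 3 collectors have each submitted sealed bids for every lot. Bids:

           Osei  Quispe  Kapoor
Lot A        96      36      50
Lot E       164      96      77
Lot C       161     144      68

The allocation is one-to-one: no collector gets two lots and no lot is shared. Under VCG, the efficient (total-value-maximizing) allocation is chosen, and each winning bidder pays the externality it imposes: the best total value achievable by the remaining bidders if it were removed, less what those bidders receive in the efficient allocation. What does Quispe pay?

Efficient allocation: Osei→Lot E ($164), Quispe→Lot C ($144), Kapoor→Lot A ($50); total welfare W = $358.
Quispe receives Lot C at value $144, so the others get W − 144 = $214.
Without Quispe: best allocation of the remaining 2 bidders over all 3 lots is Osei→Lot C ($161), Kapoor→Lot E ($77), total $238.
VCG payment = (others' best without Quispe) − (others' welfare with Quispe) = 238 − 214 = $24.

Quispe pays $24.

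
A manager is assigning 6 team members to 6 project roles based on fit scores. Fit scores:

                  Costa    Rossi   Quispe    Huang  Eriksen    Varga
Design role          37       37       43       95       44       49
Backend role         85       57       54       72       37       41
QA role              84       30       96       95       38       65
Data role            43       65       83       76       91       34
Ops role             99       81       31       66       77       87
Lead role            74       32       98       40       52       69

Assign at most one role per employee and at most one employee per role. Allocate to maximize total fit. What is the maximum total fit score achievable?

This is a one-to-one assignment (maximum-weight bipartite matching).
Optimal: Costa→Backend role (85 pts), Rossi→Ops role (81 pts), Quispe→QA role (96 pts), Huang→Design role (95 pts), Eriksen→Data role (91 pts), Varga→Lead role (69 pts) — total 85+81+96+95+91+69 = 517 pts.
Column-greedy (each role in turn goes to its best remaining employee) gives 486 pts, worse by 31.

Maximum total: 517 pts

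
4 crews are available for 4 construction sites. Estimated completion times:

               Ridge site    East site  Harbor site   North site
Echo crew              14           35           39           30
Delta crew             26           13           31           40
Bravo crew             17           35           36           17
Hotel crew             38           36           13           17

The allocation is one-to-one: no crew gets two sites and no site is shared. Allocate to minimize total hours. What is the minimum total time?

Min total: 57 hours

Optimal: Echo crew→Ridge site (14 hours), Delta crew→East site (13 hours), Bravo crew→North site (17 hours), Hotel crew→Harbor site (13 hours) — total 14+13+17+13 = 57 hours.
Next-best assignment: Echo crew→North site, Delta crew→East site, Bravo crew→Ridge site, Hotel crew→Harbor site = 73 hours.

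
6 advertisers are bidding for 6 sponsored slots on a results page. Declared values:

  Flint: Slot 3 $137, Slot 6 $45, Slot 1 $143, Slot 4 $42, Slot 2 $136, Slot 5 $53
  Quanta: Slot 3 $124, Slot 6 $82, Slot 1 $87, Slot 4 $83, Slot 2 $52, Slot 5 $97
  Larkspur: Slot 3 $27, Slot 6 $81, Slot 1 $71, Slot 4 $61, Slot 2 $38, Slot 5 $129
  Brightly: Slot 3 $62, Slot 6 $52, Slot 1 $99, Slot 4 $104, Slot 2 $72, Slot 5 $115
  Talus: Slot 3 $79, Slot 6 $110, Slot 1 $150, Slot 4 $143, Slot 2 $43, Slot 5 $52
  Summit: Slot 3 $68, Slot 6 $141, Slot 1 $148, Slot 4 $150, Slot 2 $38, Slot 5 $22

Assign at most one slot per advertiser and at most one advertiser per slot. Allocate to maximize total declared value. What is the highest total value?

Maximum total: $784

Optimal: Flint→Slot 2 ($136), Quanta→Slot 3 ($124), Larkspur→Slot 5 ($129), Brightly→Slot 4 ($104), Talus→Slot 1 ($150), Summit→Slot 6 ($141) — total 136+124+129+104+150+141 = $784.
Row-greedy (each advertiser in turn takes its best remaining slot) gives $648, worse by 136.
Next-best assignment: Flint→Slot 2, Quanta→Slot 3, Larkspur→Slot 5, Brightly→Slot 1, Talus→Slot 4, Summit→Slot 6 = $772.
Swapping Flint↔Talus (Flint→Slot 1 $143, Talus→Slot 2 $43) loses 100.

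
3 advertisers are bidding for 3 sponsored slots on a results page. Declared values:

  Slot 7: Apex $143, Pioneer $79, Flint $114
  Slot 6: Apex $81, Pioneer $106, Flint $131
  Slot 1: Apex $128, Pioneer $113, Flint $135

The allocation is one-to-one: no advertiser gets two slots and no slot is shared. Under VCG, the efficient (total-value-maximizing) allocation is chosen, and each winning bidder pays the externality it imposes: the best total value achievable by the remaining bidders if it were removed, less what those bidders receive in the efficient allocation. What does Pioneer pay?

Efficient allocation: Apex→Slot 7 ($143), Pioneer→Slot 1 ($113), Flint→Slot 6 ($131); total welfare W = $387.
Pioneer receives Slot 1 at value $113, so the others get W − 113 = $274.
Without Pioneer: best allocation of the remaining 2 bidders over all 3 slots is Apex→Slot 7 ($143), Flint→Slot 1 ($135), total $278.
VCG payment = (others' best without Pioneer) − (others' welfare with Pioneer) = 278 − 274 = $4.

Pioneer pays $4.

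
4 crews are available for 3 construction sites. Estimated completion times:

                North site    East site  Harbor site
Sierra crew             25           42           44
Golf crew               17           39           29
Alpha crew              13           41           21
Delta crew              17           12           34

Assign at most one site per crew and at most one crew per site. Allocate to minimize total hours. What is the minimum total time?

Min total: 50 hours

Treat this as an assignment problem: match each crew to one site.
Optimal: Golf crew→North site (17 hours), Delta crew→East site (12 hours), Alpha crew→Harbor site (21 hours) — total 17+12+21 = 50 hours.
Row-greedy (each crew in turn takes its cheapest remaining site) gives 95 hours, worse by 45.
Next-best assignment: Alpha crew→North site, Delta crew→East site, Golf crew→Harbor site = 54 hours.
Swapping Golf crew↔Alpha crew (Golf crew→Harbor site 29 hours, Alpha crew→North site 13 hours) adds 4.
No other one-to-one assignment undercuts 50 hours.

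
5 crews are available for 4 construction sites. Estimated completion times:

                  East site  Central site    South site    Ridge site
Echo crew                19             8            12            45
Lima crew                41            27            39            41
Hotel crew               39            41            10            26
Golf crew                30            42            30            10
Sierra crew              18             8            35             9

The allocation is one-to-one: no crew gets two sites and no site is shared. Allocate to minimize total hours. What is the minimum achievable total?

Min total: 46 hours

Optimal: Sierra crew→East site (18 hours), Echo crew→Central site (8 hours), Hotel crew→South site (10 hours), Golf crew→Ridge site (10 hours) — total 18+8+10+10 = 46 hours.
Next-best assignment: Echo crew→East site, Sierra crew→Central site, Hotel crew→South site, Golf crew→Ridge site = 47 hours.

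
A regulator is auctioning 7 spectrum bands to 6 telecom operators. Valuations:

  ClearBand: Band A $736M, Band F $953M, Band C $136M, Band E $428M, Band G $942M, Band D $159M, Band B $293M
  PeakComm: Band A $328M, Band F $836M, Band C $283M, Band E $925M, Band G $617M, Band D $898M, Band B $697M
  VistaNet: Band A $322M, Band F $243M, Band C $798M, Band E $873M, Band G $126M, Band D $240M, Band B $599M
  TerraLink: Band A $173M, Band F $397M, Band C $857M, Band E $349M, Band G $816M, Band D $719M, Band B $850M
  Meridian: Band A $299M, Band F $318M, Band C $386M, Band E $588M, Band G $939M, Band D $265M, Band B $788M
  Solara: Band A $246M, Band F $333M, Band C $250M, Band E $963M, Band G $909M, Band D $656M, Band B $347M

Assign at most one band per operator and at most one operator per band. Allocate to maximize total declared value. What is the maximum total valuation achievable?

Optimal: ClearBand→Band F ($953M), PeakComm→Band D ($898M), VistaNet→Band C ($798M), TerraLink→Band B ($850M), Meridian→Band G ($939M), Solara→Band E ($963M) — total 953+898+798+850+939+963 = $5401M.
Max-entry greedy (repeatedly take the single best remaining cell) gives $5209M, worse by 192.
Every other assignment is strictly worse.

Max total: $5401M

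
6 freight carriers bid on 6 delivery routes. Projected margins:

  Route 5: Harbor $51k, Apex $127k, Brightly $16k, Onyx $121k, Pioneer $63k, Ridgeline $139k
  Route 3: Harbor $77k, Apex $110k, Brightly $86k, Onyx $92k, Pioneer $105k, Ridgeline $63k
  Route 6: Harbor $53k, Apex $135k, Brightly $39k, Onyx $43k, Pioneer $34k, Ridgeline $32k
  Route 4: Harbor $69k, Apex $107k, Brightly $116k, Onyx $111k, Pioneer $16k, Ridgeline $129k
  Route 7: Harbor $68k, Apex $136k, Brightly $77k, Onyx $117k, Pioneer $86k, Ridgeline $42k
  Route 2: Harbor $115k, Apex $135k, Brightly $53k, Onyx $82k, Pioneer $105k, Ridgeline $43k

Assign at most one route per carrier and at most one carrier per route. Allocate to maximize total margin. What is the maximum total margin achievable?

Maximum total: $727k

Optimal: Harbor→Route 2 ($115k), Apex→Route 6 ($135k), Brightly→Route 4 ($116k), Onyx→Route 7 ($117k), Pioneer→Route 3 ($105k), Ridgeline→Route 5 ($139k) — total 115+135+116+117+105+139 = $727k.
Row-greedy (each carrier in turn takes its best remaining route) gives $625k, worse by 102.
Swapping Onyx↔Apex (Onyx→Route 6 $43k, Apex→Route 7 $136k) loses 73.
Checked against all permutations: $727k is optimal.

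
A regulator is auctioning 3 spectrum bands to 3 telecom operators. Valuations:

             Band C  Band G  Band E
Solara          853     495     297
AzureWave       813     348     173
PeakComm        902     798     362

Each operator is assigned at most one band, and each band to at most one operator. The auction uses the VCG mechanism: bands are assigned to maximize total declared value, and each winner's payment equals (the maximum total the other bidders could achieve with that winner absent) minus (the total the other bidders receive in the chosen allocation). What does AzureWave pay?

AzureWave pays $556M.

Efficient allocation: Solara→Band E ($297M), AzureWave→Band C ($813M), PeakComm→Band G ($798M); total welfare W = $1908M.
AzureWave receives Band C at value $813M, so the others get W − 813 = $1095M.
Without AzureWave: best allocation of the remaining 2 bidders over all 3 bands is Solara→Band C ($853M), PeakComm→Band G ($798M), total $1651M.
VCG payment = (others' best without AzureWave) − (others' welfare with AzureWave) = 1651 − 1095 = $556M.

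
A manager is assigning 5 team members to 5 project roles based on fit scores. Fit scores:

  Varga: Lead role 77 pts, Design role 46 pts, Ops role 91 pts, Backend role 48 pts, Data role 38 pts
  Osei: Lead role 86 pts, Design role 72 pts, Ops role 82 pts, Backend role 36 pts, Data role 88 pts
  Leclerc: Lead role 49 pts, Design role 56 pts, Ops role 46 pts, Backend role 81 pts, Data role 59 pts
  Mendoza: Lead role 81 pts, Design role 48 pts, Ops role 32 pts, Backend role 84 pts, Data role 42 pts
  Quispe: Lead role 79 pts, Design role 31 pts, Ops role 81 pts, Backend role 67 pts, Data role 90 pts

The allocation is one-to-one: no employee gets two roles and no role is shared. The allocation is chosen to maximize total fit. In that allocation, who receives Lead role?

Mendoza receives Lead role.

Optimal: Varga→Ops role (91 pts), Osei→Design role (72 pts), Leclerc→Backend role (81 pts), Mendoza→Lead role (81 pts), Quispe→Data role (90 pts) — total 91+72+81+81+90 = 415 pts.
Max-entry greedy (repeatedly take the single best remaining cell) gives 407 pts, worse by 8.
Next-best assignment: Varga→Ops role, Osei→Lead role, Leclerc→Design role, Mendoza→Backend role, Quispe→Data role = 407 pts.
Swapping Mendoza↔Varga (Mendoza→Ops role 32 pts, Varga→Lead role 77 pts) loses 63.
No other one-to-one assignment exceeds 415 pts.
Mendoza's own top role is Backend role (84 pts), but forcing Mendoza→Backend role and reassigning the rest optimally gives only 407 pts — worse by 8.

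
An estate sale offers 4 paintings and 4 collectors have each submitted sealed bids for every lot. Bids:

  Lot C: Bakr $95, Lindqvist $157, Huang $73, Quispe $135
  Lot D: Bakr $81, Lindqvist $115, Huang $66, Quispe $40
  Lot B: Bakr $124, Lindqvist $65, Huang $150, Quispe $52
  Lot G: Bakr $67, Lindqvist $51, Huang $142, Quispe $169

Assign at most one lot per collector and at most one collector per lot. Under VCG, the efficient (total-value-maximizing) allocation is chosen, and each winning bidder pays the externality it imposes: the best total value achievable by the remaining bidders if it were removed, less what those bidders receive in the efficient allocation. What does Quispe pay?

Efficient allocation: Bakr→Lot D ($81), Lindqvist→Lot C ($157), Huang→Lot B ($150), Quispe→Lot G ($169); total welfare W = $557.
Quispe receives Lot G at value $169, so the others get W − 169 = $388.
Without Quispe: best allocation of the remaining 3 bidders over all 4 lots is Bakr→Lot B ($124), Lindqvist→Lot C ($157), Huang→Lot G ($142), total $423.
VCG payment = (others' best without Quispe) − (others' welfare with Quispe) = 423 − 388 = $35.

Quispe pays $35.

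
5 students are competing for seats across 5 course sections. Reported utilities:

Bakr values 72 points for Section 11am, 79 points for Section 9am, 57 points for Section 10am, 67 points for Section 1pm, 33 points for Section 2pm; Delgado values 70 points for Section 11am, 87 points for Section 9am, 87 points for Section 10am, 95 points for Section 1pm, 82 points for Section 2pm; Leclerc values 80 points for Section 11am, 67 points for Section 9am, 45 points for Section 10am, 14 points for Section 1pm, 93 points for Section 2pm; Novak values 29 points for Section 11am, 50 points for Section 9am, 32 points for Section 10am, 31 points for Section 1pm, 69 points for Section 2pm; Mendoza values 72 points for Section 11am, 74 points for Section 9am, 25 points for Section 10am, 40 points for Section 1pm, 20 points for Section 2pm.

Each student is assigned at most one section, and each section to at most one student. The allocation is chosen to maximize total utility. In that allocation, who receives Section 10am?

Delgado receives Section 10am.

Optimal: Bakr→Section 1pm (67 points), Delgado→Section 10am (87 points), Leclerc→Section 11am (80 points), Novak→Section 2pm (69 points), Mendoza→Section 9am (74 points) — total 67+87+80+69+74 = 377 points.
Column-greedy (each section in turn goes to its best remaining student) gives 333 points, worse by 44.
Swapping Bakr↔Mendoza (Bakr→Section 9am 79 points, Mendoza→Section 1pm 40 points) loses 22.
Delgado's own top section is Section 1pm (95 points), but forcing Delgado→Section 1pm and reassigning the rest optimally gives only 375 points — worse by 2.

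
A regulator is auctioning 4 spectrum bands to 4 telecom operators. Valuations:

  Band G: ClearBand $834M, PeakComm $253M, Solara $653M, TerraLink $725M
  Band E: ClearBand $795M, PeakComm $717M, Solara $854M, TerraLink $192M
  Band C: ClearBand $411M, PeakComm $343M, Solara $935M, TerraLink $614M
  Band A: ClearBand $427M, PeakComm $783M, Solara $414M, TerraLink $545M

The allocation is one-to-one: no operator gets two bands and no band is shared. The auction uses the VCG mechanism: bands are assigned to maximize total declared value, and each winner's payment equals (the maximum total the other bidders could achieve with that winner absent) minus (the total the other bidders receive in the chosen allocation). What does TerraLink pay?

Efficient allocation: ClearBand→Band E ($795M), PeakComm→Band A ($783M), Solara→Band C ($935M), TerraLink→Band G ($725M); total welfare W = $3238M.
TerraLink receives Band G at value $725M, so the others get W − 725 = $2513M.
Without TerraLink: best allocation of the remaining 3 bidders over all 4 bands is ClearBand→Band G ($834M), PeakComm→Band A ($783M), Solara→Band C ($935M), total $2552M.
VCG payment = (others' best without TerraLink) − (others' welfare with TerraLink) = 2552 − 2513 = $39M.

TerraLink pays $39M.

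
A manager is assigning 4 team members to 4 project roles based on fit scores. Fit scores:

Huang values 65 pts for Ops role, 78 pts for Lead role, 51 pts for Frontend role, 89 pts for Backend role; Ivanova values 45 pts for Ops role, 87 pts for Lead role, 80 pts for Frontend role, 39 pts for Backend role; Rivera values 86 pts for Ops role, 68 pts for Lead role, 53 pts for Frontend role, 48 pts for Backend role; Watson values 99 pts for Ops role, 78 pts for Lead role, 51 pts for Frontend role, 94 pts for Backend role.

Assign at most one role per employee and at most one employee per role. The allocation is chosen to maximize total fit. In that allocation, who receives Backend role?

Optimal: Huang→Lead role (78 pts), Ivanova→Frontend role (80 pts), Rivera→Ops role (86 pts), Watson→Backend role (94 pts) — total 78+80+86+94 = 338 pts.
Row-greedy (each employee in turn takes its best remaining role) gives 313 pts, worse by 25.
Watson's own top role is Ops role (99 pts), but forcing Watson→Ops role and reassigning the rest optimally gives only 336 pts — worse by 2.

Watson receives Backend role.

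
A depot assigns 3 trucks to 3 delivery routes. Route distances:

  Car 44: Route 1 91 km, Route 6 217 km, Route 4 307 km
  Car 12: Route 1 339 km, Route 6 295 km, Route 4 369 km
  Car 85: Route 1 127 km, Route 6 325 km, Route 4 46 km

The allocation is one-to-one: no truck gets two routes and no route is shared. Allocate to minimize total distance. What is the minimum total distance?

Minimum total: 432 km

Treat this as an assignment problem: match each truck to one route.
Optimal: Car 44→Route 1 (91 km), Car 12→Route 6 (295 km), Car 85→Route 4 (46 km) — total 91+295+46 = 432 km.
Swapping Car 85↔Car 12 (Car 85→Route 6 325 km, Car 12→Route 4 369 km) adds 353.
Every other assignment is strictly worse.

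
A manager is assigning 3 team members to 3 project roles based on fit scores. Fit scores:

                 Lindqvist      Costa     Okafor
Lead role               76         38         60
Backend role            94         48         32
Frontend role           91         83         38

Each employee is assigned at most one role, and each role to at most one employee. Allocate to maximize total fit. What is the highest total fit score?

Maximum total: 237 pts

This is the linear assignment problem.
Optimal: Lindqvist→Backend role (94 pts), Costa→Frontend role (83 pts), Okafor→Lead role (60 pts) — total 94+83+60 = 237 pts.
Column-greedy (each role in turn goes to its best remaining employee) gives 162 pts, worse by 75.
Next-best assignment: Lindqvist→Frontend role, Costa→Backend role, Okafor→Lead role = 199 pts.
Swapping Lindqvist↔Costa (Lindqvist→Frontend role 91 pts, Costa→Backend role 48 pts) loses 38.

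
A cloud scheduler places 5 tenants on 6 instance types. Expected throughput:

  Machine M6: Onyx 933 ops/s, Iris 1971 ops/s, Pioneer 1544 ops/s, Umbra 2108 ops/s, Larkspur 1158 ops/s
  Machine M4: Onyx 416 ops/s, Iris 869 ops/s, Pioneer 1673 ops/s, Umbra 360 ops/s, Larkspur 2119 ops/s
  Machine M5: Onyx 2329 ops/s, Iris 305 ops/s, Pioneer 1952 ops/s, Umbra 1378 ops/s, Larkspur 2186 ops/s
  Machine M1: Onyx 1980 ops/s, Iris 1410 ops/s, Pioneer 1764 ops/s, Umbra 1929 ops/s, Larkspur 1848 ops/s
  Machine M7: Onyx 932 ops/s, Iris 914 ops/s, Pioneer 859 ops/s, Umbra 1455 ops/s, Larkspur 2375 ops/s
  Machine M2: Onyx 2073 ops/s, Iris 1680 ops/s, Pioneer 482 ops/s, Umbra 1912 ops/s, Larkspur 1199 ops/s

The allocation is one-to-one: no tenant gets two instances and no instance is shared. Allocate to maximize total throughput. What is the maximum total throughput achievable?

Optimal: Onyx→Machine M5 (2329 ops/s), Iris→Machine M6 (1971 ops/s), Pioneer→Machine M1 (1764 ops/s), Umbra→Machine M2 (1912 ops/s), Larkspur→Machine M7 (2375 ops/s) — total 2329+1971+1764+1912+2375 = 10351 ops/s.

Maximum total: 10351 ops/s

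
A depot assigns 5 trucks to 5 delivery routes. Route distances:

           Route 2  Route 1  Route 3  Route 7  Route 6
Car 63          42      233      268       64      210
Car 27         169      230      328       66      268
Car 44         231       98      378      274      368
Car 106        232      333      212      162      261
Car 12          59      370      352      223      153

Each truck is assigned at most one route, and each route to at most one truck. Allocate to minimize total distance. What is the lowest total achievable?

Min total: 571 km

Optimal: Car 63→Route 2 (42 km), Car 27→Route 7 (66 km), Car 44→Route 1 (98 km), Car 106→Route 3 (212 km), Car 12→Route 6 (153 km) — total 42+66+98+212+153 = 571 km.
No other one-to-one assignment undercuts 571 km.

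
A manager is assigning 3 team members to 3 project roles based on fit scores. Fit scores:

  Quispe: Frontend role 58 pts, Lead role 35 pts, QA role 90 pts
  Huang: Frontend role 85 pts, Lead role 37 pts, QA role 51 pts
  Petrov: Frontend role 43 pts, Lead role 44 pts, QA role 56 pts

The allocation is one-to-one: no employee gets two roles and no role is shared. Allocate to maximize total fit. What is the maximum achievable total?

Optimal: Quispe→QA role (90 pts), Huang→Frontend role (85 pts), Petrov→Lead role (44 pts) — total 90+85+44 = 219 pts.

Max total: 219 pts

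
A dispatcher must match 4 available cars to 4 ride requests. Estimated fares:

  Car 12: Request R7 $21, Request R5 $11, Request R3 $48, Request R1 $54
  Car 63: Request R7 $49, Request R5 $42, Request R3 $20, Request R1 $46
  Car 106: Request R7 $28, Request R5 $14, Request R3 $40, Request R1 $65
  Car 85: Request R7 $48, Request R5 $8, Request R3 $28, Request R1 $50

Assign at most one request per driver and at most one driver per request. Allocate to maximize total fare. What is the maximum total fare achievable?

Optimal: Car 12→Request R3 ($48), Car 63→Request R5 ($42), Car 106→Request R1 ($65), Car 85→Request R7 ($48) — total 48+42+65+48 = $203.

Maximum total: $203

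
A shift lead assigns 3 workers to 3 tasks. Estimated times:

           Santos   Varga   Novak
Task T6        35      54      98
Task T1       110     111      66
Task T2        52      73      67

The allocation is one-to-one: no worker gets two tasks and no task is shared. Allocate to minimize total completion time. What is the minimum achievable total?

Min total: 172 min

Optimal: Santos→Task T2 (52 min), Varga→Task T6 (54 min), Novak→Task T1 (66 min) — total 52+54+66 = 172 min.
Row-greedy (each worker in turn takes its cheapest remaining task) gives 174 min, worse by 2.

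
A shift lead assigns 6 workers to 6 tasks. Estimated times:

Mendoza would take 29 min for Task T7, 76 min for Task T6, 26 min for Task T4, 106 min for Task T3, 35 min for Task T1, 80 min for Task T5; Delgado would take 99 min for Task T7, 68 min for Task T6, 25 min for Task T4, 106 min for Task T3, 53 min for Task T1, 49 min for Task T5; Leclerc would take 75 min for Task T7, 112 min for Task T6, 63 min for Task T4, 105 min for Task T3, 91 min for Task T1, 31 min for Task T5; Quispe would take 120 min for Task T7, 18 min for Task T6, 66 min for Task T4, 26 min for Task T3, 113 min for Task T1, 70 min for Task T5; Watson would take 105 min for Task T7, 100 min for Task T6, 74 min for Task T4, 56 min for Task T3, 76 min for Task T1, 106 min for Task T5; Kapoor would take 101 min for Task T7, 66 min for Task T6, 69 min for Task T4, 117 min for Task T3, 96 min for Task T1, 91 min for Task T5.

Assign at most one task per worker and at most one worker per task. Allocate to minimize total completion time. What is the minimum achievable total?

Minimum total: 253 min

Optimal: Mendoza→Task T7 (29 min), Delgado→Task T4 (25 min), Leclerc→Task T5 (31 min), Quispe→Task T3 (26 min), Watson→Task T1 (76 min), Kapoor→Task T6 (66 min) — total 29+25+31+26+76+66 = 253 min.
Min-entry greedy (repeatedly take the single cheapest remaining cell) gives 255 min, worse by 2.
Swapping Watson↔Leclerc (Watson→Task T5 106 min, Leclerc→Task T1 91 min) adds 90.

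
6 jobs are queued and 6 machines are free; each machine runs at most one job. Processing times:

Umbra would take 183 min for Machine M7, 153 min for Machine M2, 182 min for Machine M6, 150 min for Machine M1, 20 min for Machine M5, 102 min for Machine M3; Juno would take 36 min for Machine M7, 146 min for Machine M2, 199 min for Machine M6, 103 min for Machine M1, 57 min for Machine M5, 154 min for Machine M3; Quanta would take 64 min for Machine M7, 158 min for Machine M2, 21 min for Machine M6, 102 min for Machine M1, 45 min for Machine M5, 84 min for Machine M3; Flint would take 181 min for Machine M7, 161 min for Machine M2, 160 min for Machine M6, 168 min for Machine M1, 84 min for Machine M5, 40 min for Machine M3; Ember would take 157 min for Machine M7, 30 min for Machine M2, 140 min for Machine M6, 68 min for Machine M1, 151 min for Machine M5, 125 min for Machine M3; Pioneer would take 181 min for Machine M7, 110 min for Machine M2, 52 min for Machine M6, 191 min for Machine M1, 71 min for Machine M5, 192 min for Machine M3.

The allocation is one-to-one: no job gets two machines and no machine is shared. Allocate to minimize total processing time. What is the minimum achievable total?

This is a one-to-one assignment (minimum-cost bipartite matching).
Optimal: Umbra→Machine M5 (20 min), Juno→Machine M7 (36 min), Quanta→Machine M1 (102 min), Flint→Machine M3 (40 min), Ember→Machine M2 (30 min), Pioneer→Machine M6 (52 min) — total 20+36+102+40+30+52 = 280 min.
Column-greedy (each machine in turn goes to its cheapest remaining job) gives 348 min, worse by 68.
Swapping Umbra↔Juno (Umbra→Machine M7 183 min, Juno→Machine M5 57 min) adds 184.
No other one-to-one assignment undercuts 280 min.

Min total: 280 min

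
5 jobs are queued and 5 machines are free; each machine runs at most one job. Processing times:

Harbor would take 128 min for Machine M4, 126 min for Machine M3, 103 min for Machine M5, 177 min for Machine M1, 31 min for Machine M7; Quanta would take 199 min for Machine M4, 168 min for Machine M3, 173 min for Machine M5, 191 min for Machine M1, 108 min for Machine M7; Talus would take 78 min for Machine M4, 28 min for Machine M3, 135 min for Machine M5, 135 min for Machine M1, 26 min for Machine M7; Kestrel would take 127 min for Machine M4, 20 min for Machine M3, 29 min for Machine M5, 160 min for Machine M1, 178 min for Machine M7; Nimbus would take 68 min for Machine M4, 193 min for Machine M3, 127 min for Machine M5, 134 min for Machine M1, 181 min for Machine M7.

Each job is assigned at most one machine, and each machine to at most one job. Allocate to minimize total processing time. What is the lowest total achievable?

Min total: 347 min

This is the linear assignment problem.
Optimal: Harbor→Machine M7 (31 min), Quanta→Machine M1 (191 min), Talus→Machine M3 (28 min), Kestrel→Machine M5 (29 min), Nimbus→Machine M4 (68 min) — total 31+191+28+29+68 = 347 min.
Min-entry greedy (repeatedly take the single cheapest remaining cell) gives 408 min, worse by 61.
Every other assignment is strictly worse.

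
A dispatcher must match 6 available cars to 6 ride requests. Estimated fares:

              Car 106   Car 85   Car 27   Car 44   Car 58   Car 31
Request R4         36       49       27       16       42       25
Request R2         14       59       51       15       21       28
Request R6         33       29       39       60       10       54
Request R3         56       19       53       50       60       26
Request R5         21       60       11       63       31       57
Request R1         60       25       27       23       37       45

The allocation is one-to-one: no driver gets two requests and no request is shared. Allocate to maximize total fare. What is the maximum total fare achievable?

Optimal: Car 106→Request R1 ($60), Car 85→Request R4 ($49), Car 27→Request R2 ($51), Car 44→Request R6 ($60), Car 58→Request R3 ($60), Car 31→Request R5 ($57) — total 60+49+51+60+60+57 = $337.
Max-entry greedy (repeatedly take the single best remaining cell) gives $323, worse by 14.
Checked against all permutations: $337 is optimal.

Maximum total: $337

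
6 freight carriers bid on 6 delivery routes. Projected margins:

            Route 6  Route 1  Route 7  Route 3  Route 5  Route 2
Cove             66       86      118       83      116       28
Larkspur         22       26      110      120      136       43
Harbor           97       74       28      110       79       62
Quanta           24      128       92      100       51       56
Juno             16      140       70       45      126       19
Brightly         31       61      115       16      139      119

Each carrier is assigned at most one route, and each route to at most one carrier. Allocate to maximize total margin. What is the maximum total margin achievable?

Maximum total: $710k

This is a one-to-one assignment (maximum-weight bipartite matching).
Optimal: Cove→Route 7 ($118k), Larkspur→Route 5 ($136k), Harbor→Route 6 ($97k), Quanta→Route 3 ($100k), Juno→Route 1 ($140k), Brightly→Route 2 ($119k) — total 118+136+97+100+140+119 = $710k.
Row-greedy (each carrier in turn takes its best remaining route) gives $542k, worse by 168.
Next-best assignment: Cove→Route 7, Larkspur→Route 3, Harbor→Route 6, Quanta→Route 1, Juno→Route 5, Brightly→Route 2 = $708k.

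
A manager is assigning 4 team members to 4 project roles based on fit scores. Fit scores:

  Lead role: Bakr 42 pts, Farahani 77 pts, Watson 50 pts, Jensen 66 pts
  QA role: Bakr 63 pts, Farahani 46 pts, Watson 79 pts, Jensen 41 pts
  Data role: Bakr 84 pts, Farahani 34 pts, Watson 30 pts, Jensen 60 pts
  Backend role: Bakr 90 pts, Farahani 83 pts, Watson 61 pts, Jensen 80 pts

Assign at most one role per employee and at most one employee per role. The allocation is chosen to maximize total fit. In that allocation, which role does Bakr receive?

Bakr receives Data role.

This is the linear assignment problem.
Optimal: Bakr→Data role (84 pts), Farahani→Lead role (77 pts), Watson→QA role (79 pts), Jensen→Backend role (80 pts) — total 84+77+79+80 = 320 pts.
Max-entry greedy (repeatedly take the single best remaining cell) gives 306 pts, worse by 14.
Next-best assignment: Bakr→Data role, Farahani→Backend role, Watson→QA role, Jensen→Lead role = 312 pts.
Checked against all permutations: 320 pts is optimal.
Bakr's own top role is Backend role (90 pts), but forcing Bakr→Backend role and reassigning the rest optimally gives only 306 pts — worse by 14.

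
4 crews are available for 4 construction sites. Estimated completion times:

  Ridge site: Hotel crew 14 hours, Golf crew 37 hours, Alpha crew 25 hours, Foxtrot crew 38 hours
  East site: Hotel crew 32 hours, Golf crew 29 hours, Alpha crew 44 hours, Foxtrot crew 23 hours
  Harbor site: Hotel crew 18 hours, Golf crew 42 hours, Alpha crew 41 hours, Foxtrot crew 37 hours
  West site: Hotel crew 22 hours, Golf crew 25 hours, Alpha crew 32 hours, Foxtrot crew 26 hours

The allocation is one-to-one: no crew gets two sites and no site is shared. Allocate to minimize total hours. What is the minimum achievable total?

Minimum total: 91 hours

Optimal: Hotel crew→Harbor site (18 hours), Golf crew→West site (25 hours), Alpha crew→Ridge site (25 hours), Foxtrot crew→East site (23 hours) — total 18+25+25+23 = 91 hours.
Column-greedy (each site in turn goes to its cheapest remaining crew) gives 103 hours, worse by 12.
Next-best assignment: Hotel crew→Harbor site, Golf crew→East site, Alpha crew→Ridge site, Foxtrot crew→West site = 98 hours.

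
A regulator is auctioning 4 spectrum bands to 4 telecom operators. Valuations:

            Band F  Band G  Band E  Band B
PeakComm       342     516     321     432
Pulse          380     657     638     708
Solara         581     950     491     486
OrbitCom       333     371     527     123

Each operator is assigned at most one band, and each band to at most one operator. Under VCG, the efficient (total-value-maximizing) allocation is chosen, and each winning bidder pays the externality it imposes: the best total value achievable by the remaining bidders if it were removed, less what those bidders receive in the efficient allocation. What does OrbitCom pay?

Efficient allocation: PeakComm→Band F ($342M), Pulse→Band B ($708M), Solara→Band G ($950M), OrbitCom→Band E ($527M); total welfare W = $2527M.
OrbitCom receives Band E at value $527M, so the others get W − 527 = $2000M.
Without OrbitCom: best allocation of the remaining 3 bidders over all 4 bands is PeakComm→Band B ($432M), Pulse→Band E ($638M), Solara→Band G ($950M), total $2020M.
VCG payment = (others' best without OrbitCom) − (others' welfare with OrbitCom) = 2020 − 2000 = $20M.

OrbitCom pays $20M.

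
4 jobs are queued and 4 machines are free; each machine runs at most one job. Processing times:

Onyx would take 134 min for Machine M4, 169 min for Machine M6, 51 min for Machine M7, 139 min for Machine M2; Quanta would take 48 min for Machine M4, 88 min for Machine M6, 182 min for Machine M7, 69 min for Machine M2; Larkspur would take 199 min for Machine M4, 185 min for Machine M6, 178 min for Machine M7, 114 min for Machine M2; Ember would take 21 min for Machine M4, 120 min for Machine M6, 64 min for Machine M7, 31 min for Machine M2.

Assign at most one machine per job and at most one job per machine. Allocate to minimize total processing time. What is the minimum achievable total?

Treat this as an assignment problem: match each job to one machine.
Optimal: Onyx→Machine M7 (51 min), Quanta→Machine M6 (88 min), Larkspur→Machine M2 (114 min), Ember→Machine M4 (21 min) — total 51+88+114+21 = 274 min.
Row-greedy (each job in turn takes its cheapest remaining machine) gives 333 min, worse by 59.
Next-best assignment: Onyx→Machine M7, Quanta→Machine M4, Larkspur→Machine M6, Ember→Machine M2 = 315 min.
Checked against all permutations: 274 min is optimal.

Minimum total: 274 min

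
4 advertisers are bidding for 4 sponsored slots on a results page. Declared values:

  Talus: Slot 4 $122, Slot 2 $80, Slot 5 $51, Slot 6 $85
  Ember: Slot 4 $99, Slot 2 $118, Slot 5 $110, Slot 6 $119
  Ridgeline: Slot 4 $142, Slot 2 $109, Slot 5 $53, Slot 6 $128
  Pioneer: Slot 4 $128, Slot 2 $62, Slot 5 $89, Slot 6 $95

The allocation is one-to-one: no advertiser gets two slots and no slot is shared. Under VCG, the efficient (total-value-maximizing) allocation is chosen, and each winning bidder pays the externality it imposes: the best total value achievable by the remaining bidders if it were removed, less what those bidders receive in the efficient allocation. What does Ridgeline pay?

Efficient allocation: Talus→Slot 4 ($122), Ember→Slot 2 ($118), Ridgeline→Slot 6 ($128), Pioneer→Slot 5 ($89); total welfare W = $457.
Ridgeline receives Slot 6 at value $128, so the others get W − 128 = $329.
Without Ridgeline: best allocation of the remaining 3 bidders over all 4 slots is Talus→Slot 4 ($122), Ember→Slot 2 ($118), Pioneer→Slot 6 ($95), total $335.
VCG payment = (others' best without Ridgeline) − (others' welfare with Ridgeline) = 335 − 329 = $6.

Ridgeline pays $6.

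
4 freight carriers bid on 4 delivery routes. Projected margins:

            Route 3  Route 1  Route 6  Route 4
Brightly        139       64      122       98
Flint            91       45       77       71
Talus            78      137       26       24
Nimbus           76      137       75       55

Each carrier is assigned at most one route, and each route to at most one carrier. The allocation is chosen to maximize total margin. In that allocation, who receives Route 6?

This is a one-to-one assignment (maximum-weight bipartite matching).
Optimal: Brightly→Route 3 ($139k), Flint→Route 4 ($71k), Talus→Route 1 ($137k), Nimbus→Route 6 ($75k) — total 139+71+137+75 = $422k.
Max-entry greedy (repeatedly take the single best remaining cell) gives $408k, worse by 14.
Next-best assignment: Brightly→Route 3, Flint→Route 6, Talus→Route 1, Nimbus→Route 4 = $408k.
Nimbus's own top route is Route 1 ($137k), but forcing Nimbus→Route 1 and reassigning the rest optimally gives only $408k — worse by 14.

Nimbus receives Route 6.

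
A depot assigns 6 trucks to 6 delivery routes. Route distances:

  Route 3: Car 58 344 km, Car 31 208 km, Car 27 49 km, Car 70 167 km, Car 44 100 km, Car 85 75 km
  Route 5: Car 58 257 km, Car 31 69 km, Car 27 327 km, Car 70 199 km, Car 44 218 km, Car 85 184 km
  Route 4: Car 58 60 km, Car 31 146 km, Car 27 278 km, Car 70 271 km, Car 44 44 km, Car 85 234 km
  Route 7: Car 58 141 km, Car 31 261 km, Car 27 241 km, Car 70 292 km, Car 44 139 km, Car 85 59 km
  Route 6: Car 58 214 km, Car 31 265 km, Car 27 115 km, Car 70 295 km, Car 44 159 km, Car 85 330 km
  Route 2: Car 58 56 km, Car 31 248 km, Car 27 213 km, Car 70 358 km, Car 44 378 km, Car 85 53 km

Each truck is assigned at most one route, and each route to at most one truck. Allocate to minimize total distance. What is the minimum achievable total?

Optimal: Car 58→Route 2 (56 km), Car 31→Route 5 (69 km), Car 27→Route 6 (115 km), Car 70→Route 3 (167 km), Car 44→Route 4 (44 km), Car 85→Route 7 (59 km) — total 56+69+115+167+44+59 = 510 km.
Column-greedy (each route in turn goes to its cheapest remaining truck) gives 793 km, worse by 283.
Swapping Car 31↔Car 58 (Car 31→Route 2 248 km, Car 58→Route 5 257 km) adds 380.
No other one-to-one assignment undercuts 510 km.

Minimum total: 510 km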